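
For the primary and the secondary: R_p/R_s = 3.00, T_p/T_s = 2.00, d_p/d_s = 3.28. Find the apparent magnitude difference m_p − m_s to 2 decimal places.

L_p/L_s = (3.00)²(2.00)⁴ = 144.0.
F_p/F_s = (L_p/L_s)/(d_p/d_s)² = 144.0/10.76 = 13.38.
m_p − m_s = −2.5 log₁₀(13.38) = -2.82.

-2.82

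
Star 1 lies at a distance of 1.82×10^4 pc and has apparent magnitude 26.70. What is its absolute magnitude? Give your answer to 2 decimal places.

10.40

M = m − 5 log₁₀(d/10 pc) = 26.70 − 5 log₁₀(1.82×10^4/10)
  = 26.70 − 5 × 3.260 = 26.70 − 16.30 = 10.40.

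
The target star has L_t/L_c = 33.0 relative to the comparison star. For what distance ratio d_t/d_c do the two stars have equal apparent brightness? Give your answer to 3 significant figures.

Equal flux requires L_t/d_t² = L_c/d_c², so d_t/d_c = √(L_t/L_c)
= √(33.0) = 5.745.

5.74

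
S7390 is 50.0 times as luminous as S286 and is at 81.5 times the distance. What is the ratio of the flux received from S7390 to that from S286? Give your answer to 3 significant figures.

F = L/(4πd²), so F_S7390/F_S286 = (L_S7390/L_S286) / (d_S7390/d_S286)²
= 50.0 / (81.5)² = 50.0 / 6642 = 0.007528.

0.00753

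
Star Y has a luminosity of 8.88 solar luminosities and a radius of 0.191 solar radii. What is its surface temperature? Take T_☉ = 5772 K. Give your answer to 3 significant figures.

T/T_☉ = (L/L_☉)^(1/4) / (R/R_☉)^(1/2)
T = 5772 × (8.88)^(1/4) / √(0.191) = 5772 × 1.726 / 0.4370 = 2.280×10^4 K.

2.28×10^4 K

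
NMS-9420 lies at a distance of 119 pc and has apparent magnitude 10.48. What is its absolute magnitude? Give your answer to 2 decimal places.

M = m − 5 log₁₀(d/10 pc) = 10.48 − 5 log₁₀(119/10)
  = 10.48 − 5 × 1.076 = 10.48 − 5.38 = 5.10.

5.10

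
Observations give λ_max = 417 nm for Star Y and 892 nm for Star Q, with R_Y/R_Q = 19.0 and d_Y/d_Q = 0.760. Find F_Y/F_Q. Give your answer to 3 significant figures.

1.31×10^4

Wien's law: T_Y/T_Q = λ_Q/λ_Y = 892/417 = 2.139.
L_Y/L_Q = (R_Y/R_Q)²(T_Y/T_Q)⁴ = (19.0)²(2.139)⁴ = 7558.
F_Y/F_Q = (L_Y/L_Q)/(d_Y/d_Q)² = 7558/(0.760)² = 1.309×10^4.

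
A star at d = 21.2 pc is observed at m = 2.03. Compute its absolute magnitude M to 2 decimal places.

M = m − 5 log₁₀(d/10 pc) = 2.03 − 5 log₁₀(21.2/10)
  = 2.03 − 5 × 0.326 = 2.03 − 1.63 = 0.40.

0.40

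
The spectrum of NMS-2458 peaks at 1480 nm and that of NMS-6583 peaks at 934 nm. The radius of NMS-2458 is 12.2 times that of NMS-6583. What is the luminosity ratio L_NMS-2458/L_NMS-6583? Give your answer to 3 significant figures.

Wien's law gives T ∝ 1/λ_max, so T_NMS-2458/T_NMS-6583 = λ_NMS-6583/λ_NMS-2458 = 934/1480 = 0.6311.
Then L ∝ R²T⁴ gives L_NMS-2458/L_NMS-6583 = (12.2)² × (0.6311)⁴ = 148.8 × 0.1586 = 23.61.

23.6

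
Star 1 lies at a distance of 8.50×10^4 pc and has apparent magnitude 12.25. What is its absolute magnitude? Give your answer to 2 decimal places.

-7.40

M = m − 5 log₁₀(d/10 pc) = 12.25 − 5 log₁₀(8.50×10^4/10)
  = 12.25 − 5 × 3.929 = 12.25 − 19.65 = -7.40.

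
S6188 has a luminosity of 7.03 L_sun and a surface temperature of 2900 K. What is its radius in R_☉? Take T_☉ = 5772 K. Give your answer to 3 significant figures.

10.5 R_☉

R/R_☉ = √(L/L_☉) / (T/T_☉)² = √(7.03) / (0.5024)²
       = 2.651 / 0.2524 = 10.50.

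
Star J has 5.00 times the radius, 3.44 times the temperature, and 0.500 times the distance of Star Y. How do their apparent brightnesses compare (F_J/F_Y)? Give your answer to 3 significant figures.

L_J/L_Y = (R_J/R_Y)²(T_J/T_Y)⁴ = (5.00)² × (3.44)⁴ = 3501.
F_J/F_Y = (L_J/L_Y)/(d_J/d_Y)² = 3501 / (0.500)² = 1.400×10^4.

1.40×10^4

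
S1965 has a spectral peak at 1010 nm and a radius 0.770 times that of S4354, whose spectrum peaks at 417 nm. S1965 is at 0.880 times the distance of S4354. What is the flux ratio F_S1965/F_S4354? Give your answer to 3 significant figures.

Wien's law: T_S1965/T_S4354 = λ_S4354/λ_S1965 = 417/1010 = 0.4129.
L_S1965/L_S4354 = (R_S1965/R_S4354)²(T_S1965/T_S4354)⁴ = (0.770)²(0.4129)⁴ = 0.01723.
F_S1965/F_S4354 = (L_S1965/L_S4354)/(d_S1965/d_S4354)² = 0.01723/(0.880)² = 0.02225.

0.0222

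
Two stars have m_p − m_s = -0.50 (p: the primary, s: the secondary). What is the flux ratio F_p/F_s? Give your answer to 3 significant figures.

F_p/F_s = 10^(−(m_p − m_s)/2.5) = 10^(0.50/2.5) = 10^0.200 = 1.585.

1.58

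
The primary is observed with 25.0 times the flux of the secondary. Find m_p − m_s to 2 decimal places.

-3.49

m_p − m_s = −2.5 log₁₀(F_p/F_s) = −2.5 log₁₀(25.0) = −2.5 × (1.398) = -3.495.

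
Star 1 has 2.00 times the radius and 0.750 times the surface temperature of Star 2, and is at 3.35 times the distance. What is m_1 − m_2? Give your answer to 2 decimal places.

L_1/L_2 = (2.00)²(0.750)⁴ = 1.266.
F_1/F_2 = (L_1/L_2)/(d_1/d_2)² = 1.266/11.22 = 0.1128.
m_1 − m_2 = −2.5 log₁₀(0.1128) = 2.37.

2.37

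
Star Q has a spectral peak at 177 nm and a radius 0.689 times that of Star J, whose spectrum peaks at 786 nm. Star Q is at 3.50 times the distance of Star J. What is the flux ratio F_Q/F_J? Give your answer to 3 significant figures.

Wien's law: T_Q/T_J = λ_J/λ_Q = 786/177 = 4.441.
L_Q/L_J = (R_Q/R_J)²(T_Q/T_J)⁴ = (0.689)²(4.441)⁴ = 184.6.
F_Q/F_J = (L_Q/L_J)/(d_Q/d_J)² = 184.6/(3.50)² = 15.07.

15.1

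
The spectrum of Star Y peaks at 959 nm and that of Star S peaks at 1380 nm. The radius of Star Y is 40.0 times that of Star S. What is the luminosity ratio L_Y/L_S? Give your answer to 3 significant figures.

Wien's law gives T ∝ 1/λ_max, so T_Y/T_S = λ_S/λ_Y = 1380/959 = 1.439.
Then L ∝ R²T⁴ gives L_Y/L_S = (40.0)² × (1.439)⁴ = 1600 × 4.288 = 6861.

6.86×10^3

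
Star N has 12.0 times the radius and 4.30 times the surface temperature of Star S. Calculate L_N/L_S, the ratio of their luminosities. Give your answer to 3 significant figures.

4.92×10^4

From the Stefan–Boltzmann law, L ∝ R²T⁴, so
L_N/L_S = (R_N/R_S)² (T_N/T_S)⁴ = (12.0)² × (4.30)⁴ = 144.0 × 341.9 = 4.923×10^4.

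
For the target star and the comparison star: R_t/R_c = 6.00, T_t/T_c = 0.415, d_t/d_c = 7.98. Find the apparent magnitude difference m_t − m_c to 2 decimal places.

L_t/L_c = (6.00)²(0.415)⁴ = 1.068.
F_t/F_c = (L_t/L_c)/(d_t/d_c)² = 1.068/63.68 = 0.01677.
m_t − m_c = −2.5 log₁₀(0.01677) = 4.44.

4.44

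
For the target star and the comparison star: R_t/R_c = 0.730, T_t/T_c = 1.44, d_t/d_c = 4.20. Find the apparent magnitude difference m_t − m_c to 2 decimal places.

L_t/L_c = (0.730)²(1.44)⁴ = 2.291.
F_t/F_c = (L_t/L_c)/(d_t/d_c)² = 2.291/17.64 = 0.1299.
m_t − m_c = −2.5 log₁₀(0.1299) = 2.22.

2.22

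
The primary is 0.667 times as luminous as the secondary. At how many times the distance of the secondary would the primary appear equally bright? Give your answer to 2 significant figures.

0.82

Equal flux requires L_p/d_p² = L_s/d_s², so d_p/d_s = √(L_p/L_s)
= √(0.667) = 0.8167.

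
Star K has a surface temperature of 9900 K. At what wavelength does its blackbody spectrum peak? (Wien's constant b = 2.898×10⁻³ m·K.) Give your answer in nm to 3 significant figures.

293 nm

λ_max = b/T = 2.898×10⁻³ / 9900 = 2.93×10^-7 m = 292.7 nm.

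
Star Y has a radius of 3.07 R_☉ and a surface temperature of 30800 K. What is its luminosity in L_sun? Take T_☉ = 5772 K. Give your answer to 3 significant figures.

L/L_☉ = (R/R_☉)² (T/T_☉)⁴ = (3.07)² × (30800/5772)⁴
       = 9.425 × (5.336)⁴ = 9.425 × 810.8 = 7641.

7.64×10^3 L_sun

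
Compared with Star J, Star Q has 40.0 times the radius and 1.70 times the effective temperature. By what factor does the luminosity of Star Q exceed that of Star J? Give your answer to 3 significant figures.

1.34×10^4

From the Stefan–Boltzmann law, L ∝ R²T⁴, so
L_Q/L_J = (R_Q/R_J)² (T_Q/T_J)⁴ = (40.0)² × (1.70)⁴ = 1600 × 8.352 = 1.336×10^4.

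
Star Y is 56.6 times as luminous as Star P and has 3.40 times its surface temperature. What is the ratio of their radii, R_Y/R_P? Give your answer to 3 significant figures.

0.651

L ∝ R²T⁴ gives R ∝ √L / T², so
R_Y/R_P = √(56.6) / (3.40)² = 7.523 / 11.56 = 0.6508.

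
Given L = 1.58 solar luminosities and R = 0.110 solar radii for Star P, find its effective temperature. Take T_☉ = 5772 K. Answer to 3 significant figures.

1.95×10^4 K

T/T_☉ = (L/L_☉)^(1/4) / (R/R_☉)^(1/2)
T = 5772 × (1.58)^(1/4) / √(0.110) = 5772 × 1.121 / 0.3317 = 1.951×10^4 K.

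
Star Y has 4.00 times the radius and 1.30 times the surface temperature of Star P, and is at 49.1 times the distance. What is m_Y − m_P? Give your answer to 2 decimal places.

4.31

L_Y/L_P = (4.00)²(1.30)⁴ = 45.70.
F_Y/F_P = (L_Y/L_P)/(d_Y/d_P)² = 45.70/2411 = 0.01896.
m_Y − m_P = −2.5 log₁₀(0.01896) = 4.31.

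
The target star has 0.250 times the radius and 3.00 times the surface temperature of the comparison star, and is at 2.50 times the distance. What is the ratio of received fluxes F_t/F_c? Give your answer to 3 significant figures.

L_t/L_c = (R_t/R_c)²(T_t/T_c)⁴ = (0.250)² × (3.00)⁴ = 5.062.
F_t/F_c = (L_t/L_c)/(d_t/d_c)² = 5.062 / (2.50)² = 0.8100.

0.810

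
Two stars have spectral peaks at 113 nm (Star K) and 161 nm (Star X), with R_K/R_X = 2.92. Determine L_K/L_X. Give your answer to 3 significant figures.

35.1

Wien's law gives T ∝ 1/λ_max, so T_K/T_X = λ_X/λ_K = 161/113 = 1.425.
Then L ∝ R²T⁴ gives L_K/L_X = (2.92)² × (1.425)⁴ = 8.526 × 4.121 = 35.14.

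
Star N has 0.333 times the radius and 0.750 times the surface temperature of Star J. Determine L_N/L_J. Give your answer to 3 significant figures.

From the Stefan–Boltzmann law, L ∝ R²T⁴, so
L_N/L_J = (R_N/R_J)² (T_N/T_J)⁴ = (0.333)² × (0.750)⁴ = 0.1109 × 0.3164 = 0.03509.

0.0351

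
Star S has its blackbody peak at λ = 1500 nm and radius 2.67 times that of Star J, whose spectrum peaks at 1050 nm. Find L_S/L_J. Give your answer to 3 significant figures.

Wien's law gives T ∝ 1/λ_max, so T_S/T_J = λ_J/λ_S = 1050/1500 = 0.7000.
Then L ∝ R²T⁴ gives L_S/L_J = (2.67)² × (0.7000)⁴ = 7.129 × 0.2401 = 1.712.

1.71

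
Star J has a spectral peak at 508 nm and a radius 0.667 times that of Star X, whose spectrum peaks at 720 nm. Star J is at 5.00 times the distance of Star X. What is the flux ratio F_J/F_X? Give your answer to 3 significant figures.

0.0718

Wien's law: T_J/T_X = λ_X/λ_J = 720/508 = 1.417.
L_J/L_X = (R_J/R_X)²(T_J/T_X)⁴ = (0.667)²(1.417)⁴ = 1.795.
F_J/F_X = (L_J/L_X)/(d_J/d_X)² = 1.795/(5.00)² = 0.07181.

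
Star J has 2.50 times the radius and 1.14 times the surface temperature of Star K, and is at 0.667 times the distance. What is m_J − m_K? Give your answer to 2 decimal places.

L_J/L_K = (2.50)²(1.14)⁴ = 10.56.
F_J/F_K = (L_J/L_K)/(d_J/d_K)² = 10.56/0.4449 = 23.73.
m_J − m_K = −2.5 log₁₀(23.73) = -3.44.

-3.44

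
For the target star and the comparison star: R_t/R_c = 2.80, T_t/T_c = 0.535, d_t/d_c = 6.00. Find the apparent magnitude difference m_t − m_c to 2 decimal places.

4.37

L_t/L_c = (2.80)²(0.535)⁴ = 0.6423.
F_t/F_c = (L_t/L_c)/(d_t/d_c)² = 0.6423/36.00 = 0.01784.
m_t − m_c = −2.5 log₁₀(0.01784) = 4.37.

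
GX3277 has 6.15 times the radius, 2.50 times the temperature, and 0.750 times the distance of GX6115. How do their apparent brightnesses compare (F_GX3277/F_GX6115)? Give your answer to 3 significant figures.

L_GX3277/L_GX6115 = (R_GX3277/R_GX6115)²(T_GX3277/T_GX6115)⁴ = (6.15)² × (2.50)⁴ = 1477.
F_GX3277/F_GX6115 = (L_GX3277/L_GX6115)/(d_GX3277/d_GX6115)² = 1477 / (0.750)² = 2627.

2.63×10^3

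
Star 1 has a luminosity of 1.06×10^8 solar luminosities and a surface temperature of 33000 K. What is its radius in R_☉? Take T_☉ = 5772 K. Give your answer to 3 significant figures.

R/R_☉ = √(L/L_☉) / (T/T_☉)² = √(1.06×10^8) / (5.717)²
       = 1.030×10^4 / 32.69 = 315.0.

315 R_☉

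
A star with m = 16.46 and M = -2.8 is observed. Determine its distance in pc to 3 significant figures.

7.11×10^4 pc

m − M = 5 log₁₀(d/10 pc)
16.46 − (-2.8) = 19.26 = 5 log₁₀(d/10)
d = 10 × 10^(19.26/5) = 10 × 10^3.852 = 7.112×10^4 pc.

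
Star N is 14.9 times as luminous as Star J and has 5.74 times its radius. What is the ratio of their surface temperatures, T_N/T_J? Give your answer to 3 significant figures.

L ∝ R²T⁴ gives T ∝ (L/R²)^(1/4), so
T_N/T_J = (14.9 / 5.74²)^(1/4) = (0.4522)^(1/4) = 0.8201.

0.820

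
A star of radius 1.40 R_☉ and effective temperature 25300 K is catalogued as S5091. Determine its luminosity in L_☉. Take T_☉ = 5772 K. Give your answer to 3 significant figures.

723 L_☉

L/L_☉ = (R/R_☉)² (T/T_☉)⁴ = (1.40)² × (25300/5772)⁴
       = 1.960 × (4.383)⁴ = 1.960 × 369.1 = 723.5.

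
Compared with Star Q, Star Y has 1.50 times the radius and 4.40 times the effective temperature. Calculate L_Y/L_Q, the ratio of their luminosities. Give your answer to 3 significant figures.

843

From the Stefan–Boltzmann law, L ∝ R²T⁴, so
L_Y/L_Q = (R_Y/R_Q)² (T_Y/T_Q)⁴ = (1.50)² × (4.40)⁴ = 2.250 × 374.8 = 843.3.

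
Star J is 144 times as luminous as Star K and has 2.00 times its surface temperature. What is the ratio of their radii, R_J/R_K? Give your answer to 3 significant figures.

L ∝ R²T⁴ gives R ∝ √L / T², so
R_J/R_K = √(144) / (2.00)² = 12.00 / 4.000 = 3.000.

3.00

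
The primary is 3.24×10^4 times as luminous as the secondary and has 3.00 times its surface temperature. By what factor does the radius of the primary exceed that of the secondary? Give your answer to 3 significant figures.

20.0

L ∝ R²T⁴ gives R ∝ √L / T², so
R_p/R_s = √(3.24×10^4) / (3.00)² = 180.0 / 9.000 = 20.00.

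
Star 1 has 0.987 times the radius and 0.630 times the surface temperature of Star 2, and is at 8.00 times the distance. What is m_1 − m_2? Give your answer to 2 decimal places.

L_1/L_2 = (0.987)²(0.630)⁴ = 0.1535.
F_1/F_2 = (L_1/L_2)/(d_1/d_2)² = 0.1535/64.00 = 0.002398.
m_1 − m_2 = −2.5 log₁₀(0.002398) = 6.55.

6.55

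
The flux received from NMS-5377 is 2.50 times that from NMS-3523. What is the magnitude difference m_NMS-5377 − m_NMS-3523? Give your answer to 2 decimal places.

m_NMS-5377 − m_NMS-3523 = −2.5 log₁₀(F_NMS-5377/F_NMS-3523) = −2.5 log₁₀(2.50) = −2.5 × (0.398) = -0.995.

-0.99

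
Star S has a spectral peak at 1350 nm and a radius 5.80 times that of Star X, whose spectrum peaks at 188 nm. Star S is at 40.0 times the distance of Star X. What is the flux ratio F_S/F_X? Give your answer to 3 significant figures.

7.91×10^-6

Wien's law: T_S/T_X = λ_X/λ_S = 188/1350 = 0.1393.
L_S/L_X = (R_S/R_X)²(T_S/T_X)⁴ = (5.80)²(0.1393)⁴ = 0.01265.
F_S/F_X = (L_S/L_X)/(d_S/d_X)² = 0.01265/(40.0)² = 7.907×10^-6.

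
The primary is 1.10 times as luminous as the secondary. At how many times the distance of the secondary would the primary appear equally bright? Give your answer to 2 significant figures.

1.0

Equal flux requires L_p/d_p² = L_s/d_s², so d_p/d_s = √(L_p/L_s)
= √(1.10) = 1.049.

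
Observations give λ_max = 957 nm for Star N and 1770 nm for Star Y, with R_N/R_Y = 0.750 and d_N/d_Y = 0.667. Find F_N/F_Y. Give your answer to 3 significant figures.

14.8

Wien's law: T_N/T_Y = λ_Y/λ_N = 1770/957 = 1.850.
L_N/L_Y = (R_N/R_Y)²(T_N/T_Y)⁴ = (0.750)²(1.850)⁴ = 6.582.
F_N/F_Y = (L_N/L_Y)/(d_N/d_Y)² = 6.582/(0.667)² = 14.80.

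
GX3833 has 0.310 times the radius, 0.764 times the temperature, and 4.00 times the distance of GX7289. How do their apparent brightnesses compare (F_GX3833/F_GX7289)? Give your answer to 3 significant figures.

0.00205

L_GX3833/L_GX7289 = (R_GX3833/R_GX7289)²(T_GX3833/T_GX7289)⁴ = (0.310)² × (0.764)⁴ = 0.03274.
F_GX3833/F_GX7289 = (L_GX3833/L_GX7289)/(d_GX3833/d_GX7289)² = 0.03274 / (4.00)² = 0.002046.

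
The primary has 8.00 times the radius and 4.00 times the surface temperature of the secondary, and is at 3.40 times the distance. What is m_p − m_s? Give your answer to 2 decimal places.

L_p/L_s = (8.00)²(4.00)⁴ = 1.638×10^4.
F_p/F_s = (L_p/L_s)/(d_p/d_s)² = 1.638×10^4/11.56 = 1417.
m_p − m_s = −2.5 log₁₀(1417) = -7.88.

-7.88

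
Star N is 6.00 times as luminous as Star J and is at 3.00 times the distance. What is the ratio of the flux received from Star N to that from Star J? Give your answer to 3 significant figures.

F = L/(4πd²), so F_N/F_J = (L_N/L_J) / (d_N/d_J)²
= 6.00 / (3.00)² = 6.00 / 9.000 = 0.6667.

0.667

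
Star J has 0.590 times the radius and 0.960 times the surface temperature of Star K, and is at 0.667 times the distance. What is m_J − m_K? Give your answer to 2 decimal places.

0.44

L_J/L_K = (0.590)²(0.960)⁴ = 0.2957.
F_J/F_K = (L_J/L_K)/(d_J/d_K)² = 0.2957/0.4449 = 0.6646.
m_J − m_K = −2.5 log₁₀(0.6646) = 0.44.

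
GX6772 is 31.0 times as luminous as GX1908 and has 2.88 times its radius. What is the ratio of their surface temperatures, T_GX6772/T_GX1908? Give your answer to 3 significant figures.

L ∝ R²T⁴ gives T ∝ (L/R²)^(1/4), so
T_GX6772/T_GX1908 = (31.0 / 2.88²)^(1/4) = (3.737)^(1/4) = 1.390.

1.39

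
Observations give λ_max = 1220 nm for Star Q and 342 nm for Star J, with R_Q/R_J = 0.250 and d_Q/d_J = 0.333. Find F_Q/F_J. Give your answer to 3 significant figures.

Wien's law: T_Q/T_J = λ_J/λ_Q = 342/1220 = 0.2803.
L_Q/L_J = (R_Q/R_J)²(T_Q/T_J)⁴ = (0.250)²(0.2803)⁴ = 3.860×10^-4.
F_Q/F_J = (L_Q/L_J)/(d_Q/d_J)² = 3.860×10^-4/(0.333)² = 0.003481.

0.00348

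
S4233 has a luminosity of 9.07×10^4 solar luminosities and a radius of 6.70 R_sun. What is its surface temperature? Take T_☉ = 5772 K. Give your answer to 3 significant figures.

T/T_☉ = (L/L_☉)^(1/4) / (R/R_☉)^(1/2)
T = 5772 × (9.07×10^4)^(1/4) / √(6.70) = 5772 × 17.35 / 2.588 = 3.870×10^4 K.

3.87×10^4 K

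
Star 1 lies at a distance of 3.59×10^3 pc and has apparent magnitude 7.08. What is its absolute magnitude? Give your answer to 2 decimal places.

M = m − 5 log₁₀(d/10 pc) = 7.08 − 5 log₁₀(3.59×10^3/10)
  = 7.08 − 5 × 2.555 = 7.08 − 12.78 = -5.70.

-5.70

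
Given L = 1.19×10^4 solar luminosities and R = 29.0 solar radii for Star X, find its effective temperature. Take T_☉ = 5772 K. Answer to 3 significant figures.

1.12×10^4 K

T/T_☉ = (L/L_☉)^(1/4) / (R/R_☉)^(1/2)
T = 5772 × (1.19×10^4)^(1/4) / √(29.0) = 5772 × 10.44 / 5.385 = 1.119×10^4 K.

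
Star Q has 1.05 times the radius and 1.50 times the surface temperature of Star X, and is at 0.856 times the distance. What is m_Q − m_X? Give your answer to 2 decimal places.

-2.20

L_Q/L_X = (1.05)²(1.50)⁴ = 5.581.
F_Q/F_X = (L_Q/L_X)/(d_Q/d_X)² = 5.581/0.7327 = 7.617.
m_Q − m_X = −2.5 log₁₀(7.617) = -2.20.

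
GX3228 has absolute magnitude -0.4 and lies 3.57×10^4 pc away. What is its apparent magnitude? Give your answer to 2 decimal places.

17.36

m = M + 5 log₁₀(d/10 pc) = -0.4 + 5 log₁₀(3.57×10^4/10)
  = -0.4 + 5 × 3.553 = -0.4 + 17.76 = 17.36.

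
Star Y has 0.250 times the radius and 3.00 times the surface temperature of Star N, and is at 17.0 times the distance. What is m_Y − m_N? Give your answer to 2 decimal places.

L_Y/L_N = (0.250)²(3.00)⁴ = 5.062.
F_Y/F_N = (L_Y/L_N)/(d_Y/d_N)² = 5.062/289.0 = 0.01752.
m_Y − m_N = −2.5 log₁₀(0.01752) = 4.39.

4.39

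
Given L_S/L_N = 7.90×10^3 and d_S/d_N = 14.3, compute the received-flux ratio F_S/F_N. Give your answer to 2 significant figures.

39

F = L/(4πd²), so F_S/F_N = (L_S/L_N) / (d_S/d_N)²
= 7.90×10^3 / (14.3)² = 7.90×10^3 / 204.5 = 38.63.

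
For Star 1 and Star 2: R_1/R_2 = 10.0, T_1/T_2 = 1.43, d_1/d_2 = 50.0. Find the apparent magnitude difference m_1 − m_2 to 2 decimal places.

1.94

L_1/L_2 = (10.0)²(1.43)⁴ = 418.2.
F_1/F_2 = (L_1/L_2)/(d_1/d_2)² = 418.2/2500 = 0.1673.
m_1 − m_2 = −2.5 log₁₀(0.1673) = 1.94.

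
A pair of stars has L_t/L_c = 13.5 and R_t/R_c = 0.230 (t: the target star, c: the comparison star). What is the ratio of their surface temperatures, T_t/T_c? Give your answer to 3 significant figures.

4.00

L ∝ R²T⁴ gives T ∝ (L/R²)^(1/4), so
T_t/T_c = (13.5 / 0.230²)^(1/4) = (255.2)^(1/4) = 3.997.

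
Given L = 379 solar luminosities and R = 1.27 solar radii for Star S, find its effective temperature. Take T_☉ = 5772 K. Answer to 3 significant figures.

T/T_☉ = (L/L_☉)^(1/4) / (R/R_☉)^(1/2)
T = 5772 × (379)^(1/4) / √(1.27) = 5772 × 4.412 / 1.127 = 2.260×10^4 K.

2.26×10^4 K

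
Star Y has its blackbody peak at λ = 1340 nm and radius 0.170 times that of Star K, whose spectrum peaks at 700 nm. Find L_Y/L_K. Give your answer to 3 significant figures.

0.00215

Wien's law gives T ∝ 1/λ_max, so T_Y/T_K = λ_K/λ_Y = 700/1340 = 0.5224.
Then L ∝ R²T⁴ gives L_Y/L_K = (0.170)² × (0.5224)⁴ = 0.02890 × 0.07447 = 0.002152.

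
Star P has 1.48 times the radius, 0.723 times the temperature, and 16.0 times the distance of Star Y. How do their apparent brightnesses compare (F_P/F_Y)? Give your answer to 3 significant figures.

0.00234

L_P/L_Y = (R_P/R_Y)²(T_P/T_Y)⁴ = (1.48)² × (0.723)⁴ = 0.5985.
F_P/F_Y = (L_P/L_Y)/(d_P/d_Y)² = 0.5985 / (16.0)² = 0.002338.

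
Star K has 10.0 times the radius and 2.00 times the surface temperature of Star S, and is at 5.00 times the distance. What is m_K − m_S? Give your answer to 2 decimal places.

-4.52

L_K/L_S = (10.0)²(2.00)⁴ = 1600.
F_K/F_S = (L_K/L_S)/(d_K/d_S)² = 1600/25.00 = 64.00.
m_K − m_S = −2.5 log₁₀(64.00) = -4.52.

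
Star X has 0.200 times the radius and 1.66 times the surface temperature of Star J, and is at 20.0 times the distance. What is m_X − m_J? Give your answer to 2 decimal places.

L_X/L_J = (0.200)²(1.66)⁴ = 0.3037.
F_X/F_J = (L_X/L_J)/(d_X/d_J)² = 0.3037/400.0 = 7.593×10^-4.
m_X − m_J = −2.5 log₁₀(7.593×10^-4) = 7.80.

7.80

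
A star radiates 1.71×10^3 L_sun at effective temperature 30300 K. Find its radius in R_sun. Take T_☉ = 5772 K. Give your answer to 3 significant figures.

R/R_☉ = √(L/L_☉) / (T/T_☉)² = √(1.71×10^3) / (5.249)²
       = 41.35 / 27.56 = 1.501.

1.50 R_sun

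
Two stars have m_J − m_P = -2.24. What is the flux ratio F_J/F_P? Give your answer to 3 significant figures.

F_J/F_P = 10^(−(m_J − m_P)/2.5) = 10^(2.24/2.5) = 10^0.896 = 7.870.

7.87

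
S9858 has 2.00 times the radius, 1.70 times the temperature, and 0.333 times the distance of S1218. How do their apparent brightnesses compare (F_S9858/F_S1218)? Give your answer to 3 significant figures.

L_S9858/L_S1218 = (R_S9858/R_S1218)²(T_S9858/T_S1218)⁴ = (2.00)² × (1.70)⁴ = 33.41.
F_S9858/F_S1218 = (L_S9858/L_S1218)/(d_S9858/d_S1218)² = 33.41 / (0.333)² = 301.3.

301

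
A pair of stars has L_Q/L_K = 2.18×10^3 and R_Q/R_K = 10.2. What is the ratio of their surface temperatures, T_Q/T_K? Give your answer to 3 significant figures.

2.14

L ∝ R²T⁴ gives T ∝ (L/R²)^(1/4), so
T_Q/T_K = (2.18×10^3 / 10.2²)^(1/4) = (20.95)^(1/4) = 2.140.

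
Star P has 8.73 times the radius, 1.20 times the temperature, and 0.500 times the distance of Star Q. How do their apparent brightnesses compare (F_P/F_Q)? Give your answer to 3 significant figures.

L_P/L_Q = (R_P/R_Q)²(T_P/T_Q)⁴ = (8.73)² × (1.20)⁴ = 158.0.
F_P/F_Q = (L_P/L_Q)/(d_P/d_Q)² = 158.0 / (0.500)² = 632.1.

632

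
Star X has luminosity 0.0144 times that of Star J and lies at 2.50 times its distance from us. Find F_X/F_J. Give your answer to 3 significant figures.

0.00230

F = L/(4πd²), so F_X/F_J = (L_X/L_J) / (d_X/d_J)²
= 0.0144 / (2.50)² = 0.0144 / 6.250 = 0.002304.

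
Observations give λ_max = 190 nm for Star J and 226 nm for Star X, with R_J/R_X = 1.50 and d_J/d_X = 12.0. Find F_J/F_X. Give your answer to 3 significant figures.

Wien's law: T_J/T_X = λ_X/λ_J = 226/190 = 1.189.
L_J/L_X = (R_J/R_X)²(T_J/T_X)⁴ = (1.50)²(1.189)⁴ = 4.504.
F_J/F_X = (L_J/L_X)/(d_J/d_X)² = 4.504/(12.0)² = 0.03128.

0.0313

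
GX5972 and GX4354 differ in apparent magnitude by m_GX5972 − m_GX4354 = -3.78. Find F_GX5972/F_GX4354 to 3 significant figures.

32.5

F_GX5972/F_GX4354 = 10^(−(m_GX5972 − m_GX4354)/2.5) = 10^(3.78/2.5) = 10^1.512 = 32.51.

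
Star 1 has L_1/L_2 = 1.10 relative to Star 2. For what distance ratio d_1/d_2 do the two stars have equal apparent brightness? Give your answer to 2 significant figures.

1.0

Equal flux requires L_1/d_1² = L_2/d_2², so d_1/d_2 = √(L_1/L_2)
= √(1.10) = 1.049.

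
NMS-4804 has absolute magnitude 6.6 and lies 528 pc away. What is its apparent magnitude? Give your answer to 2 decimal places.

m = M + 5 log₁₀(d/10 pc) = 6.6 + 5 log₁₀(528/10)
  = 6.6 + 5 × 1.723 = 6.6 + 8.61 = 15.21.

15.21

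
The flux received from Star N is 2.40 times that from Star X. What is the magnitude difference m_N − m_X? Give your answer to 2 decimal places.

m_N − m_X = −2.5 log₁₀(F_N/F_X) = −2.5 log₁₀(2.40) = −2.5 × (0.380) = -0.951.

-0.95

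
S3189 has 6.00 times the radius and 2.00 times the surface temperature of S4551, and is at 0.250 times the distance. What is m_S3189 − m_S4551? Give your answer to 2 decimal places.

-9.91

L_S3189/L_S4551 = (6.00)²(2.00)⁴ = 576.0.
F_S3189/F_S4551 = (L_S3189/L_S4551)/(d_S3189/d_S4551)² = 576.0/0.06250 = 9216.
m_S3189 − m_S4551 = −2.5 log₁₀(9216) = -9.91.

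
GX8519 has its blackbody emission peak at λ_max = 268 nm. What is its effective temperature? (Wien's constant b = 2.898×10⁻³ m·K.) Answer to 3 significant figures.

T = b/λ_max = 2.898×10⁻³ / (268×10⁻⁹) = 1.081×10^4 K.

1.08×10^4 K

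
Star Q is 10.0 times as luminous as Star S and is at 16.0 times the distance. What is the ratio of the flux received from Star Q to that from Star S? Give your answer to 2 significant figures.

0.039

F = L/(4πd²), so F_Q/F_S = (L_Q/L_S) / (d_Q/d_S)²
= 10.0 / (16.0)² = 10.0 / 256.0 = 0.03906.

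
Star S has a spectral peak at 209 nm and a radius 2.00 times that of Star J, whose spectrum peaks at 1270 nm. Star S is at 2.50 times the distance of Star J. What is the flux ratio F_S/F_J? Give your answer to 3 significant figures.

873

Wien's law: T_S/T_J = λ_J/λ_S = 1270/209 = 6.077.
L_S/L_J = (R_S/R_J)²(T_S/T_J)⁴ = (2.00)²(6.077)⁴ = 5454.
F_S/F_J = (L_S/L_J)/(d_S/d_J)² = 5454/(2.50)² = 872.6.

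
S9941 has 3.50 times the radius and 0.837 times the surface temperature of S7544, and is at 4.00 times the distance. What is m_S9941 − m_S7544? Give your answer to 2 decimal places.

1.06

L_S9941/L_S7544 = (3.50)²(0.837)⁴ = 6.012.
F_S9941/F_S7544 = (L_S9941/L_S7544)/(d_S9941/d_S7544)² = 6.012/16.00 = 0.3758.
m_S9941 − m_S7544 = −2.5 log₁₀(0.3758) = 1.06.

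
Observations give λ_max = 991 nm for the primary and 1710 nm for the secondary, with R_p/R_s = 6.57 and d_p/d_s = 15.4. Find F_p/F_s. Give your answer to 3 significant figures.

Wien's law: T_p/T_s = λ_s/λ_p = 1710/991 = 1.726.
L_p/L_s = (R_p/R_s)²(T_p/T_s)⁴ = (6.57)²(1.726)⁴ = 382.7.
F_p/F_s = (L_p/L_s)/(d_p/d_s)² = 382.7/(15.4)² = 1.614.

1.61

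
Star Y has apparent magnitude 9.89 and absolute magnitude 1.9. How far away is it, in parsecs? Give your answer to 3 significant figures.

396 pc

m − M = 5 log₁₀(d/10 pc)
9.89 − (1.9) = 7.99 = 5 log₁₀(d/10)
d = 10 × 10^(7.99/5) = 10 × 10^1.598 = 396.3 pc.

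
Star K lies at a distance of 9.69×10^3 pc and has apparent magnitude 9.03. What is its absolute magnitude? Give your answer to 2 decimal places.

M = m − 5 log₁₀(d/10 pc) = 9.03 − 5 log₁₀(9.69×10^3/10)
  = 9.03 − 5 × 2.986 = 9.03 − 14.93 = -5.90.

-5.90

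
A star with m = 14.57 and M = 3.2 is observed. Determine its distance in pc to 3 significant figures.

m − M = 5 log₁₀(d/10 pc)
14.57 − (3.2) = 11.37 = 5 log₁₀(d/10)
d = 10 × 10^(11.37/5) = 10 × 10^2.274 = 1879 pc.

1.88×10^3 pc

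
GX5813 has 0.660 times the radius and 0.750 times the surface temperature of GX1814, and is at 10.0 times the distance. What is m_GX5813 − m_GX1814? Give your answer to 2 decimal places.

L_GX5813/L_GX1814 = (0.660)²(0.750)⁴ = 0.1378.
F_GX5813/F_GX1814 = (L_GX5813/L_GX1814)/(d_GX5813/d_GX1814)² = 0.1378/100.0 = 0.001378.
m_GX5813 − m_GX1814 = −2.5 log₁₀(0.001378) = 7.15.

7.15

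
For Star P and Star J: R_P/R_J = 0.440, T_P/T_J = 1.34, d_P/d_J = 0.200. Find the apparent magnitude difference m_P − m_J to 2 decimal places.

-2.98

L_P/L_J = (0.440)²(1.34)⁴ = 0.6242.
F_P/F_J = (L_P/L_J)/(d_P/d_J)² = 0.6242/0.04000 = 15.61.
m_P − m_J = −2.5 log₁₀(15.61) = -2.98.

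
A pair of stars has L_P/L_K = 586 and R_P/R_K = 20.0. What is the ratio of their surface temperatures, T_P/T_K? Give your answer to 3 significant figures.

1.10

L ∝ R²T⁴ gives T ∝ (L/R²)^(1/4), so
T_P/T_K = (586 / 20.0²)^(1/4) = (1.465)^(1/4) = 1.100.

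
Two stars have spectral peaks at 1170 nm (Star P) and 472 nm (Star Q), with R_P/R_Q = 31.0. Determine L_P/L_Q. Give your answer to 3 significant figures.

Wien's law gives T ∝ 1/λ_max, so T_P/T_Q = λ_Q/λ_P = 472/1170 = 0.4034.
Then L ∝ R²T⁴ gives L_P/L_Q = (31.0)² × (0.4034)⁴ = 961.0 × 0.02649 = 25.45.

25.5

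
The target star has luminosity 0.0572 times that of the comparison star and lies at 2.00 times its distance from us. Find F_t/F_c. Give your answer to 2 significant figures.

0.014

F = L/(4πd²), so F_t/F_c = (L_t/L_c) / (d_t/d_c)²
= 0.0572 / (2.00)² = 0.0572 / 4.000 = 0.01430.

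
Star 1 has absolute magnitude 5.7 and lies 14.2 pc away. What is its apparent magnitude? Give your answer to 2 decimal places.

6.46

m = M + 5 log₁₀(d/10 pc) = 5.7 + 5 log₁₀(14.2/10)
  = 5.7 + 5 × 0.152 = 5.7 + 0.76 = 6.46.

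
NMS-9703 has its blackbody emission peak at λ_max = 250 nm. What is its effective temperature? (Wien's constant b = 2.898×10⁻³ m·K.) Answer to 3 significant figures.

T = b/λ_max = 2.898×10⁻³ / (250×10⁻⁹) = 1.159×10^4 K.

1.16×10^4 K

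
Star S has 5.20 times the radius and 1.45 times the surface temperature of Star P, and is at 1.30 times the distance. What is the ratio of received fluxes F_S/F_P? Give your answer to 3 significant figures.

70.7

L_S/L_P = (R_S/R_P)²(T_S/T_P)⁴ = (5.20)² × (1.45)⁴ = 119.5.
F_S/F_P = (L_S/L_P)/(d_S/d_P)² = 119.5 / (1.30)² = 70.73.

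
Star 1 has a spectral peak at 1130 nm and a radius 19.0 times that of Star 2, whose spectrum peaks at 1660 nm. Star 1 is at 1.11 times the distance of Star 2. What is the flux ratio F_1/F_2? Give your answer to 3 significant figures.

Wien's law: T_1/T_2 = λ_2/λ_1 = 1660/1130 = 1.469.
L_1/L_2 = (R_1/R_2)²(T_1/T_2)⁴ = (19.0)²(1.469)⁴ = 1681.
F_1/F_2 = (L_1/L_2)/(d_1/d_2)² = 1681/(1.11)² = 1365.

1.36×10^3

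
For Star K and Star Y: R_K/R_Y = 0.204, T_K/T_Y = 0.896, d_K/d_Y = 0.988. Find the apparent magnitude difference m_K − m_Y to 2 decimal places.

3.90

L_K/L_Y = (0.204)²(0.896)⁴ = 0.02682.
F_K/F_Y = (L_K/L_Y)/(d_K/d_Y)² = 0.02682/0.9761 = 0.02748.
m_K − m_Y = −2.5 log₁₀(0.02748) = 3.90.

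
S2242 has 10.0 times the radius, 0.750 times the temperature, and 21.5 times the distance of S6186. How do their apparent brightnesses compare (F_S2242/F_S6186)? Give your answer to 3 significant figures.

0.0684

L_S2242/L_S6186 = (R_S2242/R_S6186)²(T_S2242/T_S6186)⁴ = (10.0)² × (0.750)⁴ = 31.64.
F_S2242/F_S6186 = (L_S2242/L_S6186)/(d_S2242/d_S6186)² = 31.64 / (21.5)² = 0.06845.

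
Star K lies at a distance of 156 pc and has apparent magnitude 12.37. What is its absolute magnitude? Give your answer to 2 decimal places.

M = m − 5 log₁₀(d/10 pc) = 12.37 − 5 log₁₀(156/10)
  = 12.37 − 5 × 1.193 = 12.37 − 5.97 = 6.40.

6.40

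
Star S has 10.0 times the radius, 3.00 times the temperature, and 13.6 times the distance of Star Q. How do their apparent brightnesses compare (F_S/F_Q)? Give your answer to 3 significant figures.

L_S/L_Q = (R_S/R_Q)²(T_S/T_Q)⁴ = (10.0)² × (3.00)⁴ = 8100.
F_S/F_Q = (L_S/L_Q)/(d_S/d_Q)² = 8100 / (13.6)² = 43.79.

43.8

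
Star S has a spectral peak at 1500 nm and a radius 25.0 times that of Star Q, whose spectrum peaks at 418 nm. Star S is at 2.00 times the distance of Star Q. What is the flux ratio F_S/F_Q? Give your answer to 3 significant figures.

Wien's law: T_S/T_Q = λ_Q/λ_S = 418/1500 = 0.2787.
L_S/L_Q = (R_S/R_Q)²(T_S/T_Q)⁴ = (25.0)²(0.2787)⁴ = 3.769.
F_S/F_Q = (L_S/L_Q)/(d_S/d_Q)² = 3.769/(2.00)² = 0.9422.

0.942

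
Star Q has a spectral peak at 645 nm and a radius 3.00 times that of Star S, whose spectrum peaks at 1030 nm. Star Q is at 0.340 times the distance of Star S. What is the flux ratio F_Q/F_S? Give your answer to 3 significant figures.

Wien's law: T_Q/T_S = λ_S/λ_Q = 1030/645 = 1.597.
L_Q/L_S = (R_Q/R_S)²(T_Q/T_S)⁴ = (3.00)²(1.597)⁴ = 58.53.
F_Q/F_S = (L_Q/L_S)/(d_Q/d_S)² = 58.53/(0.340)² = 506.3.

506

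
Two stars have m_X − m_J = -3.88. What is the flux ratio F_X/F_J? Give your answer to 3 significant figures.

F_X/F_J = 10^(−(m_X − m_J)/2.5) = 10^(3.88/2.5) = 10^1.552 = 35.65.

35.6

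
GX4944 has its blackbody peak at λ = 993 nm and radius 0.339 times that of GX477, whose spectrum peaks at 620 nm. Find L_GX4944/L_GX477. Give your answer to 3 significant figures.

0.0175

Wien's law gives T ∝ 1/λ_max, so T_GX4944/T_GX477 = λ_GX477/λ_GX4944 = 620/993 = 0.6244.
Then L ∝ R²T⁴ gives L_GX4944/L_GX477 = (0.339)² × (0.6244)⁴ = 0.1149 × 0.1520 = 0.01747.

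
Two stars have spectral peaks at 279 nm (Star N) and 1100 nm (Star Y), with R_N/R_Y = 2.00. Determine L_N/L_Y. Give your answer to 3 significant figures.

967

Wien's law gives T ∝ 1/λ_max, so T_N/T_Y = λ_Y/λ_N = 1100/279 = 3.943.
Then L ∝ R²T⁴ gives L_N/L_Y = (2.00)² × (3.943)⁴ = 4.000 × 241.6 = 966.5.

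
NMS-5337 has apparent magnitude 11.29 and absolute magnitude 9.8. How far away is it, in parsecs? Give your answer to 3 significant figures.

19.9 pc

m − M = 5 log₁₀(d/10 pc)
11.29 − (9.8) = 1.49 = 5 log₁₀(d/10)
d = 10 × 10^(1.49/5) = 10 × 10^0.298 = 19.86 pc.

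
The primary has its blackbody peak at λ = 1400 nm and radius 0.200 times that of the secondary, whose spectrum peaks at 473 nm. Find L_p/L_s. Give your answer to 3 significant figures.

5.21×10^-4

Wien's law gives T ∝ 1/λ_max, so T_p/T_s = λ_s/λ_p = 473/1400 = 0.3379.
Then L ∝ R²T⁴ gives L_p/L_s = (0.200)² × (0.3379)⁴ = 0.04000 × 0.01303 = 5.212×10^-4.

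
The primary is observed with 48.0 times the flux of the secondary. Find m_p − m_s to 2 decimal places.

m_p − m_s = −2.5 log₁₀(F_p/F_s) = −2.5 log₁₀(48.0) = −2.5 × (1.681) = -4.203.

-4.20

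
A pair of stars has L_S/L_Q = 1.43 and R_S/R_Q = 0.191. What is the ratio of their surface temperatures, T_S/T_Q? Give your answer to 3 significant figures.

2.50

L ∝ R²T⁴ gives T ∝ (L/R²)^(1/4), so
T_S/T_Q = (1.43 / 0.191²)^(1/4) = (39.20)^(1/4) = 2.502.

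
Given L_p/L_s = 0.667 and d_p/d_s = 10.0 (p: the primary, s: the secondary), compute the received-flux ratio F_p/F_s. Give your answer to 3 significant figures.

F = L/(4πd²), so F_p/F_s = (L_p/L_s) / (d_p/d_s)²
= 0.667 / (10.0)² = 0.667 / 100.0 = 0.006670.

0.00667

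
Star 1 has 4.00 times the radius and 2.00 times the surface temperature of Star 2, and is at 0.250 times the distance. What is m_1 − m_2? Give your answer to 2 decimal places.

-9.03

L_1/L_2 = (4.00)²(2.00)⁴ = 256.0.
F_1/F_2 = (L_1/L_2)/(d_1/d_2)² = 256.0/0.06250 = 4096.
m_1 − m_2 = −2.5 log₁₀(4096) = -9.03.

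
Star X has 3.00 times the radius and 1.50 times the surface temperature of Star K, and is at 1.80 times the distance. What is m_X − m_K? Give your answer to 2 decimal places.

-2.87

L_X/L_K = (3.00)²(1.50)⁴ = 45.56.
F_X/F_K = (L_X/L_K)/(d_X/d_K)² = 45.56/3.240 = 14.06.
m_X − m_K = −2.5 log₁₀(14.06) = -2.87.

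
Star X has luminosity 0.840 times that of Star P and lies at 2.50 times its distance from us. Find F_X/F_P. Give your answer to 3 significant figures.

0.134

F = L/(4πd²), so F_X/F_P = (L_X/L_P) / (d_X/d_P)²
= 0.840 / (2.50)² = 0.840 / 6.250 = 0.1344.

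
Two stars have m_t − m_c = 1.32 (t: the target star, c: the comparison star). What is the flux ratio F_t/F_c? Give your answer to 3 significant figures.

0.296

F_t/F_c = 10^(−(m_t − m_c)/2.5) = 10^(-1.32/2.5) = 10^-0.528 = 0.2965.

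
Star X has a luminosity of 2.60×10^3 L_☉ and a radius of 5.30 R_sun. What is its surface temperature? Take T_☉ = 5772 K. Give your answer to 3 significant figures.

1.79×10^4 K

T/T_☉ = (L/L_☉)^(1/4) / (R/R_☉)^(1/2)
T = 5772 × (2.60×10^3)^(1/4) / √(5.30) = 5772 × 7.141 / 2.302 = 1.790×10^4 K.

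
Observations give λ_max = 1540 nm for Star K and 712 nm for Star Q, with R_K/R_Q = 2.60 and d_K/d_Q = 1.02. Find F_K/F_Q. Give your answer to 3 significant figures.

Wien's law: T_K/T_Q = λ_Q/λ_K = 712/1540 = 0.4623.
L_K/L_Q = (R_K/R_Q)²(T_K/T_Q)⁴ = (2.60)²(0.4623)⁴ = 0.3089.
F_K/F_Q = (L_K/L_Q)/(d_K/d_Q)² = 0.3089/(1.02)² = 0.2969.

0.297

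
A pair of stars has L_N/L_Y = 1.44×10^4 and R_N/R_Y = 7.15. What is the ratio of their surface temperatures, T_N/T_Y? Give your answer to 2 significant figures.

4.1

L ∝ R²T⁴ gives T ∝ (L/R²)^(1/4), so
T_N/T_Y = (1.44×10^4 / 7.15²)^(1/4) = (281.7)^(1/4) = 4.097.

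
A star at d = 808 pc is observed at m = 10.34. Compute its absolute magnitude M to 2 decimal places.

M = m − 5 log₁₀(d/10 pc) = 10.34 − 5 log₁₀(808/10)
  = 10.34 − 5 × 1.907 = 10.34 − 9.54 = 0.80.

0.80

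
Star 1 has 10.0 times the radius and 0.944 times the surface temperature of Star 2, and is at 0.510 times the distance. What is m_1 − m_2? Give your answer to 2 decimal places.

-6.21

L_1/L_2 = (10.0)²(0.944)⁴ = 79.41.
F_1/F_2 = (L_1/L_2)/(d_1/d_2)² = 79.41/0.2601 = 305.3.
m_1 − m_2 = −2.5 log₁₀(305.3) = -6.21.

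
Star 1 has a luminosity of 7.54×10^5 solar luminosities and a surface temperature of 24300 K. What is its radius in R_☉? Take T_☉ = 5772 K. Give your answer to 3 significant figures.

49.0 R_☉

R/R_☉ = √(L/L_☉) / (T/T_☉)² = √(7.54×10^5) / (4.210)²
       = 868.3 / 17.72 = 48.99.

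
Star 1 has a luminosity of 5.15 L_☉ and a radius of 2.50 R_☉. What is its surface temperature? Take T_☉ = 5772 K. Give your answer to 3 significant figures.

5.50×10^3 K

T/T_☉ = (L/L_☉)^(1/4) / (R/R_☉)^(1/2)
T = 5772 × (5.15)^(1/4) / √(2.50) = 5772 × 1.506 / 1.581 = 5499 K.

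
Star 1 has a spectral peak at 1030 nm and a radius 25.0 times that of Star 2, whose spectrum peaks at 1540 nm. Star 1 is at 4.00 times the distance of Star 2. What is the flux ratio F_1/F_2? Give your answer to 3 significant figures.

Wien's law: T_1/T_2 = λ_2/λ_1 = 1540/1030 = 1.495.
L_1/L_2 = (R_1/R_2)²(T_1/T_2)⁴ = (25.0)²(1.495)⁴ = 3123.
F_1/F_2 = (L_1/L_2)/(d_1/d_2)² = 3123/(4.00)² = 195.2.

195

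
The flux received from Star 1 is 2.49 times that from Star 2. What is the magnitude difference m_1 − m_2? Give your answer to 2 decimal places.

-0.99

m_1 − m_2 = −2.5 log₁₀(F_1/F_2) = −2.5 log₁₀(2.49) = −2.5 × (0.396) = -0.990.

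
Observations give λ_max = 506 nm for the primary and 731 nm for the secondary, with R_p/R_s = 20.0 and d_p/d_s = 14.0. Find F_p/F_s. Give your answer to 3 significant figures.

Wien's law: T_p/T_s = λ_s/λ_p = 731/506 = 1.445.
L_p/L_s = (R_p/R_s)²(T_p/T_s)⁴ = (20.0)²(1.445)⁴ = 1742.
F_p/F_s = (L_p/L_s)/(d_p/d_s)² = 1742/(14.0)² = 8.889.

8.89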